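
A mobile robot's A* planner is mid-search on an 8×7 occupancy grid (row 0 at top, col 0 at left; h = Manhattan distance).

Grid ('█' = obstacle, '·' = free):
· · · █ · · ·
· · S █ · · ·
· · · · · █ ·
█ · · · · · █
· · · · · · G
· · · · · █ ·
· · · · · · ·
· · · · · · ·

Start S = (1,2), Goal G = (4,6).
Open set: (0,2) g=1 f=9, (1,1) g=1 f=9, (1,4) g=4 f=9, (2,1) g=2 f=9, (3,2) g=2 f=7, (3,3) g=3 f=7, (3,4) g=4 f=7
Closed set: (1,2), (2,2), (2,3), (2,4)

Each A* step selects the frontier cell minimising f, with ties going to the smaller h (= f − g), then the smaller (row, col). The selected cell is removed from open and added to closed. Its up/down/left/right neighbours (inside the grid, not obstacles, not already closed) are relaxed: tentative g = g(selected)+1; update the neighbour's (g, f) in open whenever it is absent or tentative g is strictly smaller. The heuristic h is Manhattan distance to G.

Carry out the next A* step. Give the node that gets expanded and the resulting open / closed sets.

step 1: expand (3,4) (f=7, h=3) → closed; open now [(0,2) g=1 f=9, (1,1) g=1 f=9, (1,4) g=4 f=9, (2,1) g=2 f=9, (3,2) g=2 f=7, (3,3) g=3 f=7, (3,5) g=5 f=7, (4,4) g=5 f=7]

expanded=(3,4); open=[(0,2) g=1 f=9, (1,1) g=1 f=9, (1,4) g=4 f=9, (2,1) g=2 f=9, (3,2) g=2 f=7, (3,3) g=3 f=7, (3,5) g=5 f=7, (4,4) g=5 f=7]; closed=[(1,2), (2,2), (2,3), (2,4), (3,4)]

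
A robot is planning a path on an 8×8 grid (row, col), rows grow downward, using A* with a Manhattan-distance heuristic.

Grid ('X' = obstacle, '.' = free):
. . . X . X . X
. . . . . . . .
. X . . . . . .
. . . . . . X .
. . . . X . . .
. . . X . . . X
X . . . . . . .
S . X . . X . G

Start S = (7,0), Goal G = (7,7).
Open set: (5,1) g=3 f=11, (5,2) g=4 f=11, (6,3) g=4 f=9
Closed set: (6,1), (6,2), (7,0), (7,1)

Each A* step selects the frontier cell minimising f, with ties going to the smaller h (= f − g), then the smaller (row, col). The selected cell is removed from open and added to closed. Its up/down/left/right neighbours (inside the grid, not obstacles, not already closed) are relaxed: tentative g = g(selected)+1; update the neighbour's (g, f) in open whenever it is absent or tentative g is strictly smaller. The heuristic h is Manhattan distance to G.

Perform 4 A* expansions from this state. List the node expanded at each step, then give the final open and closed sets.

step 1: expand (6,3) (f=9, h=5) → closed; open now [(5,1) g=3 f=11, (5,2) g=4 f=11, (6,4) g=5 f=9, (7,3) g=5 f=9]
step 2: expand (6,4) (f=9, h=4) → closed; open now [(5,1) g=3 f=11, (5,2) g=4 f=11, (5,4) g=6 f=11, (6,5) g=6 f=9, (7,3) g=5 f=9, (7,4) g=6 f=9]
step 3: expand (6,5) (f=9, h=3) → closed; open now [(5,1) g=3 f=11, (5,2) g=4 f=11, (5,4) g=6 f=11, (5,5) g=7 f=11, (6,6) g=7 f=9, (7,3) g=5 f=9, (7,4) g=6 f=9]
step 4: expand (6,6) (f=9, h=2) → closed; open now [(5,1) g=3 f=11, (5,2) g=4 f=11, (5,4) g=6 f=11, (5,5) g=7 f=11, (5,6) g=8 f=11, (6,7) g=8 f=9, (7,3) g=5 f=9, (7,4) g=6 f=9, (7,6) g=8 f=9]

order=[(6,3) → (6,4) → (6,5) → (6,6)]; open=[(5,1) g=3 f=11, (5,2) g=4 f=11, (5,4) g=6 f=11, (5,5) g=7 f=11, (5,6) g=8 f=11, (6,7) g=8 f=9, (7,3) g=5 f=9, (7,4) g=6 f=9, (7,6) g=8 f=9]; closed=[(6,1), (6,2), (6,3), (6,4), (6,5), (6,6), (7,0), (7,1)]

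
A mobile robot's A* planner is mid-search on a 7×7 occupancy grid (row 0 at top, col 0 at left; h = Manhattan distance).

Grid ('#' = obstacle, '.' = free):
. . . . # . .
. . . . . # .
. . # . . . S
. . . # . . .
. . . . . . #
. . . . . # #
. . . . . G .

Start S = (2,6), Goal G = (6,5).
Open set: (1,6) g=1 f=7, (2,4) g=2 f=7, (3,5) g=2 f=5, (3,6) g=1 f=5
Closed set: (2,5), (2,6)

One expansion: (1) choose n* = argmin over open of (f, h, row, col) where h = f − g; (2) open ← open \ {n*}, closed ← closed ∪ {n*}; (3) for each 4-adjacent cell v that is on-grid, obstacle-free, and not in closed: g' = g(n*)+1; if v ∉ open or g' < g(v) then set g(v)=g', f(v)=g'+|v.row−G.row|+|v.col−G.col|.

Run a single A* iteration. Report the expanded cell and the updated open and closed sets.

expanded=(3,5); open=[(1,6) g=1 f=7, (2,4) g=2 f=7, (3,4) g=3 f=7, (3,6) g=1 f=5, (4,5) g=3 f=5]; closed=[(2,5), (2,6), (3,5)]

step 1: expand (3,5) (f=5, h=3) → closed; open now [(1,6) g=1 f=7, (2,4) g=2 f=7, (3,4) g=3 f=7, (3,6) g=1 f=5, (4,5) g=3 f=5]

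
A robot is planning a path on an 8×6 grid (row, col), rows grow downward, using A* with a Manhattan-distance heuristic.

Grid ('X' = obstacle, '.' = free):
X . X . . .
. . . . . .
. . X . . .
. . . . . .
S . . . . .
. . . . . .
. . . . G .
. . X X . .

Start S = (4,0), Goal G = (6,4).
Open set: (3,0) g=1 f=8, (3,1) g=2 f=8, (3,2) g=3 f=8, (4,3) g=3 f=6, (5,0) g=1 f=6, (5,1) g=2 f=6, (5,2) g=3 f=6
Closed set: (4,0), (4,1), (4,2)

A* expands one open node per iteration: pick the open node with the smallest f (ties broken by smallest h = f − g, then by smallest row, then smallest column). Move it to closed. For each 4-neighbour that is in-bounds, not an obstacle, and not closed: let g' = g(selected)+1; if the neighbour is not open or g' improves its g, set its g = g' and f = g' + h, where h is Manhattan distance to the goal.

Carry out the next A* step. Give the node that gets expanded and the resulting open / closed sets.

expanded=(4,3); open=[(3,0) g=1 f=8, (3,1) g=2 f=8, (3,2) g=3 f=8, (3,3) g=4 f=8, (4,4) g=4 f=6, (5,0) g=1 f=6, (5,1) g=2 f=6, (5,2) g=3 f=6, (5,3) g=4 f=6]; closed=[(4,0), (4,1), (4,2), (4,3)]

step 1: expand (4,3) (f=6, h=3) → closed; open now [(3,0) g=1 f=8, (3,1) g=2 f=8, (3,2) g=3 f=8, (3,3) g=4 f=8, (4,4) g=4 f=6, (5,0) g=1 f=6, (5,1) g=2 f=6, (5,2) g=3 f=6, (5,3) g=4 f=6]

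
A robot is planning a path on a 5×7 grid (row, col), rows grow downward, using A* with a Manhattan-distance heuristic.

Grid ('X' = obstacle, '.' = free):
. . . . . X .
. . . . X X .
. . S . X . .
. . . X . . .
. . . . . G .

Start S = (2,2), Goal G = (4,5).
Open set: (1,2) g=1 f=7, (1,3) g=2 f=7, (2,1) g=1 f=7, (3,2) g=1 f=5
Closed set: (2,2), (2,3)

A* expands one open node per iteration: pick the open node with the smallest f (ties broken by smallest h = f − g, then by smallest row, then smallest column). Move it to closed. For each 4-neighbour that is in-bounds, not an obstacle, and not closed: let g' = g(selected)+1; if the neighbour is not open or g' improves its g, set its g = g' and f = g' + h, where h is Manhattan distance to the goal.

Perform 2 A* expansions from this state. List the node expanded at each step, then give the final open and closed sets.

order=[(3,2) → (4,2)]; open=[(1,2) g=1 f=7, (1,3) g=2 f=7, (2,1) g=1 f=7, (3,1) g=2 f=7, (4,1) g=3 f=7, (4,3) g=3 f=5]; closed=[(2,2), (2,3), (3,2), (4,2)]

step 1: expand (3,2) (f=5, h=4) → closed; open now [(1,2) g=1 f=7, (1,3) g=2 f=7, (2,1) g=1 f=7, (3,1) g=2 f=7, (4,2) g=2 f=5]
step 2: expand (4,2) (f=5, h=3) → closed; open now [(1,2) g=1 f=7, (1,3) g=2 f=7, (2,1) g=1 f=7, (3,1) g=2 f=7, (4,1) g=3 f=7, (4,3) g=3 f=5]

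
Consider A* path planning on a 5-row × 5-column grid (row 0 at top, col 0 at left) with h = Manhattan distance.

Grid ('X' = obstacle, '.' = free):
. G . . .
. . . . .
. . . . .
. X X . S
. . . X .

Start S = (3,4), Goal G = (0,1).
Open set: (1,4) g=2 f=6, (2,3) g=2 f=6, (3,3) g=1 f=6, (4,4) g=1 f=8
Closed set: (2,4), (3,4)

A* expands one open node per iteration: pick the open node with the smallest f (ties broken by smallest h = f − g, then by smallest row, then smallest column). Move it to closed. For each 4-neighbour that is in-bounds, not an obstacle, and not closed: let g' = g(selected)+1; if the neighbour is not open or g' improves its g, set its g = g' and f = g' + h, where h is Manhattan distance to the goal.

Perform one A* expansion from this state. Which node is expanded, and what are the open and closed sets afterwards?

step 1: expand (1,4) (f=6, h=4) → closed; open now [(0,4) g=3 f=6, (1,3) g=3 f=6, (2,3) g=2 f=6, (3,3) g=1 f=6, (4,4) g=1 f=8]

expanded=(1,4); open=[(0,4) g=3 f=6, (1,3) g=3 f=6, (2,3) g=2 f=6, (3,3) g=1 f=6, (4,4) g=1 f=8]; closed=[(1,4), (2,4), (3,4)]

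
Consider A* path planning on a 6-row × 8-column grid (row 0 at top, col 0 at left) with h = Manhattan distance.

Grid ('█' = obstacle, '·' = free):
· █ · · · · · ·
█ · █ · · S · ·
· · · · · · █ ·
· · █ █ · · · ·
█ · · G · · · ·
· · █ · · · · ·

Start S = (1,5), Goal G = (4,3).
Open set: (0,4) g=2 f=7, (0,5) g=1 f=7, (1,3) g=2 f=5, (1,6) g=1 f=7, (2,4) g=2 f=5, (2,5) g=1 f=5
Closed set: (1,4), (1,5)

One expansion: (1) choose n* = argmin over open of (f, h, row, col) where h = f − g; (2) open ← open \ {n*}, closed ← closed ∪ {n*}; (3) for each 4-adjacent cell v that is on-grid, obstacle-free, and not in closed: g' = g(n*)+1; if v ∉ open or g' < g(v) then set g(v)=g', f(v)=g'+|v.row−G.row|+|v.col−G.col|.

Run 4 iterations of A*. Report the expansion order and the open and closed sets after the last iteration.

order=[(1,3) → (2,3) → (2,4) → (3,4)]; open=[(0,3) g=3 f=7, (0,4) g=2 f=7, (0,5) g=1 f=7, (1,6) g=1 f=7, (2,2) g=4 f=7, (2,5) g=1 f=5, (3,5) g=4 f=7, (4,4) g=4 f=5]; closed=[(1,3), (1,4), (1,5), (2,3), (2,4), (3,4)]

step 1: expand (1,3) (f=5, h=3) → closed; open now [(0,3) g=3 f=7, (0,4) g=2 f=7, (0,5) g=1 f=7, (1,6) g=1 f=7, (2,3) g=3 f=5, (2,4) g=2 f=5, (2,5) g=1 f=5]
step 2: expand (2,3) (f=5, h=2) → closed; open now [(0,3) g=3 f=7, (0,4) g=2 f=7, (0,5) g=1 f=7, (1,6) g=1 f=7, (2,2) g=4 f=7, (2,4) g=2 f=5, (2,5) g=1 f=5]
step 3: expand (2,4) (f=5, h=3) → closed; open now [(0,3) g=3 f=7, (0,4) g=2 f=7, (0,5) g=1 f=7, (1,6) g=1 f=7, (2,2) g=4 f=7, (2,5) g=1 f=5, (3,4) g=3 f=5]
step 4: expand (3,4) (f=5, h=2) → closed; open now [(0,3) g=3 f=7, (0,4) g=2 f=7, (0,5) g=1 f=7, (1,6) g=1 f=7, (2,2) g=4 f=7, (2,5) g=1 f=5, (3,5) g=4 f=7, (4,4) g=4 f=5]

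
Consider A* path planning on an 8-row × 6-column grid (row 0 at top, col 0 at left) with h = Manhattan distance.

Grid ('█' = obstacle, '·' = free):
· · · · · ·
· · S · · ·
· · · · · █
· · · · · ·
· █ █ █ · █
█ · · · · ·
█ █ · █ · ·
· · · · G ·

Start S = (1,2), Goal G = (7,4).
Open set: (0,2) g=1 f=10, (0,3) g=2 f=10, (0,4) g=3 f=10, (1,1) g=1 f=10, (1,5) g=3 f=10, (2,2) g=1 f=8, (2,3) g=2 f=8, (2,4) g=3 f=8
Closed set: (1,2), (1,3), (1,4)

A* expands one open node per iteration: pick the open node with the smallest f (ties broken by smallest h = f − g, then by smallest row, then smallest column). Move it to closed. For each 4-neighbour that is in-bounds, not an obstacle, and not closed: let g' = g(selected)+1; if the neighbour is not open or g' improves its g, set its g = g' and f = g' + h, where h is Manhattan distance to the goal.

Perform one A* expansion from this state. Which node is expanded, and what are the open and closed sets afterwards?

step 1: expand (2,4) (f=8, h=5) → closed; open now [(0,2) g=1 f=10, (0,3) g=2 f=10, (0,4) g=3 f=10, (1,1) g=1 f=10, (1,5) g=3 f=10, (2,2) g=1 f=8, (2,3) g=2 f=8, (3,4) g=4 f=8]

expanded=(2,4); open=[(0,2) g=1 f=10, (0,3) g=2 f=10, (0,4) g=3 f=10, (1,1) g=1 f=10, (1,5) g=3 f=10, (2,2) g=1 f=8, (2,3) g=2 f=8, (3,4) g=4 f=8]; closed=[(1,2), (1,3), (1,4), (2,4)]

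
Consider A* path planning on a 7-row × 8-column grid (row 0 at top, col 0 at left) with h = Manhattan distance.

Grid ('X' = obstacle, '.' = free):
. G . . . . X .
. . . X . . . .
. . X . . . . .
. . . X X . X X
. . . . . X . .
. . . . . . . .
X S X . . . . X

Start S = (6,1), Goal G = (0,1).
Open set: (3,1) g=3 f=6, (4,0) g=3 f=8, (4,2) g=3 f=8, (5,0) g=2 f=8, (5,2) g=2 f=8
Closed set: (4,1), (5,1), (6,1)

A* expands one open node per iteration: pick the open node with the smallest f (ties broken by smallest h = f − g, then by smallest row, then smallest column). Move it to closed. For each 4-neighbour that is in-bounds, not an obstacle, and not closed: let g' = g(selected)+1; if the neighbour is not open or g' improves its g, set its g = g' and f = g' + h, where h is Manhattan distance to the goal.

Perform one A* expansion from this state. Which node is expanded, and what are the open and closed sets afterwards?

expanded=(3,1); open=[(2,1) g=4 f=6, (3,0) g=4 f=8, (3,2) g=4 f=8, (4,0) g=3 f=8, (4,2) g=3 f=8, (5,0) g=2 f=8, (5,2) g=2 f=8]; closed=[(3,1), (4,1), (5,1), (6,1)]

step 1: expand (3,1) (f=6, h=3) → closed; open now [(2,1) g=4 f=6, (3,0) g=4 f=8, (3,2) g=4 f=8, (4,0) g=3 f=8, (4,2) g=3 f=8, (5,0) g=2 f=8, (5,2) g=2 f=8]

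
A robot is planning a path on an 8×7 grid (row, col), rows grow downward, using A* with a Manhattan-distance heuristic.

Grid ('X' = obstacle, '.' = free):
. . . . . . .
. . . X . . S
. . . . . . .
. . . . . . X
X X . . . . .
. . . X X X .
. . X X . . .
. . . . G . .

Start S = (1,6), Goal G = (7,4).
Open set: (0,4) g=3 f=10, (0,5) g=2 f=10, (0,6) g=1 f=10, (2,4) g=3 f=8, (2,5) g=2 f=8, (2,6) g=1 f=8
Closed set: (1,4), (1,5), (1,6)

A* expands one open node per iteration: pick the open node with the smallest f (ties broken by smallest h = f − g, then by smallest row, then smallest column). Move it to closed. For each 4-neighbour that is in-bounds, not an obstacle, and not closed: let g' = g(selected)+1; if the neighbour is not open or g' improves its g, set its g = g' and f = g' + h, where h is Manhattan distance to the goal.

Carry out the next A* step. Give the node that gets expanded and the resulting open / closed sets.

expanded=(2,4); open=[(0,4) g=3 f=10, (0,5) g=2 f=10, (0,6) g=1 f=10, (2,3) g=4 f=10, (2,5) g=2 f=8, (2,6) g=1 f=8, (3,4) g=4 f=8]; closed=[(1,4), (1,5), (1,6), (2,4)]

step 1: expand (2,4) (f=8, h=5) → closed; open now [(0,4) g=3 f=10, (0,5) g=2 f=10, (0,6) g=1 f=10, (2,3) g=4 f=10, (2,5) g=2 f=8, (2,6) g=1 f=8, (3,4) g=4 f=8]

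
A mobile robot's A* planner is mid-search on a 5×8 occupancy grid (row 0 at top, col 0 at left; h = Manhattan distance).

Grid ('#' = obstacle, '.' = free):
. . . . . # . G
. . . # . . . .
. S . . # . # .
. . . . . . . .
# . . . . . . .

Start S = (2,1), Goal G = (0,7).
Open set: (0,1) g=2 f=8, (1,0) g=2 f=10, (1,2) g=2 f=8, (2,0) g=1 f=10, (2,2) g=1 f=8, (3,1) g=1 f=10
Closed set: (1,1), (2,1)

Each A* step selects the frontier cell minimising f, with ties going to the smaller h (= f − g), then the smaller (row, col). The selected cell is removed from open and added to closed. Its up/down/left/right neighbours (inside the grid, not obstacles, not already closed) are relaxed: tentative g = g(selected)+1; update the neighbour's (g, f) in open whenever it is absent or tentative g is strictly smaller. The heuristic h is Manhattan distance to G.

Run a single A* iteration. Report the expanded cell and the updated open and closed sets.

step 1: expand (0,1) (f=8, h=6) → closed; open now [(0,0) g=3 f=10, (0,2) g=3 f=8, (1,0) g=2 f=10, (1,2) g=2 f=8, (2,0) g=1 f=10, (2,2) g=1 f=8, (3,1) g=1 f=10]

expanded=(0,1); open=[(0,0) g=3 f=10, (0,2) g=3 f=8, (1,0) g=2 f=10, (1,2) g=2 f=8, (2,0) g=1 f=10, (2,2) g=1 f=8, (3,1) g=1 f=10]; closed=[(0,1), (1,1), (2,1)]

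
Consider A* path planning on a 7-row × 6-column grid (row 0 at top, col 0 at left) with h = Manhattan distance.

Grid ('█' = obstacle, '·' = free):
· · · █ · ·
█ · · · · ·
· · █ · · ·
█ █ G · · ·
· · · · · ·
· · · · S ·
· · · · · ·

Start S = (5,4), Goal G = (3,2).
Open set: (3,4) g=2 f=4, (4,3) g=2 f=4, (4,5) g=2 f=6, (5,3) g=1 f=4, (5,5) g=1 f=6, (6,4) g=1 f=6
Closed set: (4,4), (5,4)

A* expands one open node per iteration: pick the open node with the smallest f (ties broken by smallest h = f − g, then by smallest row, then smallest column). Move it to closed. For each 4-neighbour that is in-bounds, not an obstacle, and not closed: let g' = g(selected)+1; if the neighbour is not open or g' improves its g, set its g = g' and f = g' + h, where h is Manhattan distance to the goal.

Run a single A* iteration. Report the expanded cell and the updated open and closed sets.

step 1: expand (3,4) (f=4, h=2) → closed; open now [(2,4) g=3 f=6, (3,3) g=3 f=4, (3,5) g=3 f=6, (4,3) g=2 f=4, (4,5) g=2 f=6, (5,3) g=1 f=4, (5,5) g=1 f=6, (6,4) g=1 f=6]

expanded=(3,4); open=[(2,4) g=3 f=6, (3,3) g=3 f=4, (3,5) g=3 f=6, (4,3) g=2 f=4, (4,5) g=2 f=6, (5,3) g=1 f=4, (5,5) g=1 f=6, (6,4) g=1 f=6]; closed=[(3,4), (4,4), (5,4)]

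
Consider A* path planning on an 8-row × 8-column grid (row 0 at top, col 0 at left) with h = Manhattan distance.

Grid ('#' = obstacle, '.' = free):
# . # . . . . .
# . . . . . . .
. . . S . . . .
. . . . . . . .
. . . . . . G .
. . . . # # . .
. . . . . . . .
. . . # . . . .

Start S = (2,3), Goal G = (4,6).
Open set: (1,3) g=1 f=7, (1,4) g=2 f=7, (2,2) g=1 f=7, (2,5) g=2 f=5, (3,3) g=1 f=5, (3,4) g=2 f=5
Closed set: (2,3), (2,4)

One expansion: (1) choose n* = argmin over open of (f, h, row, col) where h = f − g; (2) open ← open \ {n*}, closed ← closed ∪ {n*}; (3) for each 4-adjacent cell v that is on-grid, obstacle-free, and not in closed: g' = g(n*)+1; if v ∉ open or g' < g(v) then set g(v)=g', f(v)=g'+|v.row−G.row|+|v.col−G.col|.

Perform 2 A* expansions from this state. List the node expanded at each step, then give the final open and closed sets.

step 1: expand (2,5) (f=5, h=3) → closed; open now [(1,3) g=1 f=7, (1,4) g=2 f=7, (1,5) g=3 f=7, (2,2) g=1 f=7, (2,6) g=3 f=5, (3,3) g=1 f=5, (3,4) g=2 f=5, (3,5) g=3 f=5]
step 2: expand (2,6) (f=5, h=2) → closed; open now [(1,3) g=1 f=7, (1,4) g=2 f=7, (1,5) g=3 f=7, (1,6) g=4 f=7, (2,2) g=1 f=7, (2,7) g=4 f=7, (3,3) g=1 f=5, (3,4) g=2 f=5, (3,5) g=3 f=5, (3,6) g=4 f=5]

order=[(2,5) → (2,6)]; open=[(1,3) g=1 f=7, (1,4) g=2 f=7, (1,5) g=3 f=7, (1,6) g=4 f=7, (2,2) g=1 f=7, (2,7) g=4 f=7, (3,3) g=1 f=5, (3,4) g=2 f=5, (3,5) g=3 f=5, (3,6) g=4 f=5]; closed=[(2,3), (2,4), (2,5), (2,6)]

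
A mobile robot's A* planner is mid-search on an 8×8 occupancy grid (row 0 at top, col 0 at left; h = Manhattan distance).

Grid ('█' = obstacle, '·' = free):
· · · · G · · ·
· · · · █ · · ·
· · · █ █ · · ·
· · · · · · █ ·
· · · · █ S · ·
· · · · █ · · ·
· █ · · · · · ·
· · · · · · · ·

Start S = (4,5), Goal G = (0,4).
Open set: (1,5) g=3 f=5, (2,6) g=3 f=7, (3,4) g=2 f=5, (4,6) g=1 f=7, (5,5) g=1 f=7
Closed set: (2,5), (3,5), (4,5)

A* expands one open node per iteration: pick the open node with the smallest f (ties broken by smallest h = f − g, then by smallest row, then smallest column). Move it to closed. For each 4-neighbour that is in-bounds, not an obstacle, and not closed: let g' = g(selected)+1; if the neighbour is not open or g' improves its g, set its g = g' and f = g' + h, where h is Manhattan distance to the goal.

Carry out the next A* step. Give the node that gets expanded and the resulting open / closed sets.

expanded=(1,5); open=[(0,5) g=4 f=5, (1,6) g=4 f=7, (2,6) g=3 f=7, (3,4) g=2 f=5, (4,6) g=1 f=7, (5,5) g=1 f=7]; closed=[(1,5), (2,5), (3,5), (4,5)]

step 1: expand (1,5) (f=5, h=2) → closed; open now [(0,5) g=4 f=5, (1,6) g=4 f=7, (2,6) g=3 f=7, (3,4) g=2 f=5, (4,6) g=1 f=7, (5,5) g=1 f=7]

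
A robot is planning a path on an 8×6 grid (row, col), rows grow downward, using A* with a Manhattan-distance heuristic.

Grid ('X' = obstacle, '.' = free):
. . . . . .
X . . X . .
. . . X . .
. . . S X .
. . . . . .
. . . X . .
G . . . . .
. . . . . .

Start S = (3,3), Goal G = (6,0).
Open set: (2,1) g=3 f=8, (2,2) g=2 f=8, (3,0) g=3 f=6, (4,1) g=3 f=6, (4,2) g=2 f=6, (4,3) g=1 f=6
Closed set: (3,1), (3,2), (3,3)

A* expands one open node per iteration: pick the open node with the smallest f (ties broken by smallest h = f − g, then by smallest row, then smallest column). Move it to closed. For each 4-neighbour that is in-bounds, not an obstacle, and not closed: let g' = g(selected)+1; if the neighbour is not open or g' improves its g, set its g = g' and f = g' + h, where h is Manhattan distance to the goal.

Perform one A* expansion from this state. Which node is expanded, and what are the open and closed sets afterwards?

step 1: expand (3,0) (f=6, h=3) → closed; open now [(2,0) g=4 f=8, (2,1) g=3 f=8, (2,2) g=2 f=8, (4,0) g=4 f=6, (4,1) g=3 f=6, (4,2) g=2 f=6, (4,3) g=1 f=6]

expanded=(3,0); open=[(2,0) g=4 f=8, (2,1) g=3 f=8, (2,2) g=2 f=8, (4,0) g=4 f=6, (4,1) g=3 f=6, (4,2) g=2 f=6, (4,3) g=1 f=6]; closed=[(3,0), (3,1), (3,2), (3,3)]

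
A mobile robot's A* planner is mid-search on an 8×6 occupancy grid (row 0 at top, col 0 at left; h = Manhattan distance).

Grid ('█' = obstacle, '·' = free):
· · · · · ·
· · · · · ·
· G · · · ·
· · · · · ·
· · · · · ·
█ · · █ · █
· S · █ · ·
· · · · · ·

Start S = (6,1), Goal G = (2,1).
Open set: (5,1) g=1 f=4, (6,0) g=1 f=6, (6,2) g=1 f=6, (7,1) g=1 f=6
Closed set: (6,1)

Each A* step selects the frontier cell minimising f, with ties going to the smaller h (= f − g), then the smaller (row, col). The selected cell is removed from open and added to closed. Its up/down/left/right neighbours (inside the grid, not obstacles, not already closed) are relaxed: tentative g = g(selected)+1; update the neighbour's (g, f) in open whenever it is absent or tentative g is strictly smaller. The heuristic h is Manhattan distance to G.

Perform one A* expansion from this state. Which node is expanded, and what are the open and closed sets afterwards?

expanded=(5,1); open=[(4,1) g=2 f=4, (5,2) g=2 f=6, (6,0) g=1 f=6, (6,2) g=1 f=6, (7,1) g=1 f=6]; closed=[(5,1), (6,1)]

step 1: expand (5,1) (f=4, h=3) → closed; open now [(4,1) g=2 f=4, (5,2) g=2 f=6, (6,0) g=1 f=6, (6,2) g=1 f=6, (7,1) g=1 f=6]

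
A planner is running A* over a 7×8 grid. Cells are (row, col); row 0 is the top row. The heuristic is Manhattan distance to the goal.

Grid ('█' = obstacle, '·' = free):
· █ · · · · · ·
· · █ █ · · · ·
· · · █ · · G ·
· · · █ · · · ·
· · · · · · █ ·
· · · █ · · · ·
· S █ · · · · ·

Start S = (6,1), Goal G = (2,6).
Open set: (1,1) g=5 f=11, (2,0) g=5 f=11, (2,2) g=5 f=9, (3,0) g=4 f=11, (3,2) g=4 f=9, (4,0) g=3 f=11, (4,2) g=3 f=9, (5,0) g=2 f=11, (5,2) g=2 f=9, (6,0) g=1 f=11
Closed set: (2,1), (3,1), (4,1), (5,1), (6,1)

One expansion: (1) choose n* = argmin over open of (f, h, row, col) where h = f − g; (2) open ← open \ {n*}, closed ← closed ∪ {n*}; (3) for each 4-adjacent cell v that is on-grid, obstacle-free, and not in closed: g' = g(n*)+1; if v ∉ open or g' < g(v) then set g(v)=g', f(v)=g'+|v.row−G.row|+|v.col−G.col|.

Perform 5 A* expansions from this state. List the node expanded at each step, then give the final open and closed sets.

order=[(2,2) → (3,2) → (4,2) → (4,3) → (4,4)]; open=[(1,1) g=5 f=11, (2,0) g=5 f=11, (3,0) g=4 f=11, (3,4) g=6 f=9, (4,0) g=3 f=11, (4,5) g=6 f=9, (5,0) g=2 f=11, (5,2) g=2 f=9, (5,4) g=6 f=11, (6,0) g=1 f=11]; closed=[(2,1), (2,2), (3,1), (3,2), (4,1), (4,2), (4,3), (4,4), (5,1), (6,1)]

step 1: expand (2,2) (f=9, h=4) → closed; open now [(1,1) g=5 f=11, (2,0) g=5 f=11, (3,0) g=4 f=11, (3,2) g=4 f=9, (4,0) g=3 f=11, (4,2) g=3 f=9, (5,0) g=2 f=11, (5,2) g=2 f=9, (6,0) g=1 f=11]
step 2: expand (3,2) (f=9, h=5) → closed; open now [(1,1) g=5 f=11, (2,0) g=5 f=11, (3,0) g=4 f=11, (4,0) g=3 f=11, (4,2) g=3 f=9, (5,0) g=2 f=11, (5,2) g=2 f=9, (6,0) g=1 f=11]
step 3: expand (4,2) (f=9, h=6) → closed; open now [(1,1) g=5 f=11, (2,0) g=5 f=11, (3,0) g=4 f=11, (4,0) g=3 f=11, (4,3) g=4 f=9, (5,0) g=2 f=11, (5,2) g=2 f=9, (6,0) g=1 f=11]
step 4: expand (4,3) (f=9, h=5) → closed; open now [(1,1) g=5 f=11, (2,0) g=5 f=11, (3,0) g=4 f=11, (4,0) g=3 f=11, (4,4) g=5 f=9, (5,0) g=2 f=11, (5,2) g=2 f=9, (6,0) g=1 f=11]
step 5: expand (4,4) (f=9, h=4) → closed; open now [(1,1) g=5 f=11, (2,0) g=5 f=11, (3,0) g=4 f=11, (3,4) g=6 f=9, (4,0) g=3 f=11, (4,5) g=6 f=9, (5,0) g=2 f=11, (5,2) g=2 f=9, (5,4) g=6 f=11, (6,0) g=1 f=11]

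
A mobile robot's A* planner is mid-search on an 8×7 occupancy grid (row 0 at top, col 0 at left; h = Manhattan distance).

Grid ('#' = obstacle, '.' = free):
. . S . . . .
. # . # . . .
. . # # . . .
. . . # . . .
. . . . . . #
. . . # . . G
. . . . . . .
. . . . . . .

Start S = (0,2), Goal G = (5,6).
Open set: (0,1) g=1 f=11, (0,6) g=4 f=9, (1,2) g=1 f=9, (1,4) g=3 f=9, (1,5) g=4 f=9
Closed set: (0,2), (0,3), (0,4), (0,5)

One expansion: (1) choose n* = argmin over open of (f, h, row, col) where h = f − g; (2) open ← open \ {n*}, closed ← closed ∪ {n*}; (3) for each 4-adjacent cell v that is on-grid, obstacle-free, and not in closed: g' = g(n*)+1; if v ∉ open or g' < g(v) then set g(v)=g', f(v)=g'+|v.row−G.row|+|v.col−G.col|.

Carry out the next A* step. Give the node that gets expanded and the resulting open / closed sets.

expanded=(0,6); open=[(0,1) g=1 f=11, (1,2) g=1 f=9, (1,4) g=3 f=9, (1,5) g=4 f=9, (1,6) g=5 f=9]; closed=[(0,2), (0,3), (0,4), (0,5), (0,6)]

step 1: expand (0,6) (f=9, h=5) → closed; open now [(0,1) g=1 f=11, (1,2) g=1 f=9, (1,4) g=3 f=9, (1,5) g=4 f=9, (1,6) g=5 f=9]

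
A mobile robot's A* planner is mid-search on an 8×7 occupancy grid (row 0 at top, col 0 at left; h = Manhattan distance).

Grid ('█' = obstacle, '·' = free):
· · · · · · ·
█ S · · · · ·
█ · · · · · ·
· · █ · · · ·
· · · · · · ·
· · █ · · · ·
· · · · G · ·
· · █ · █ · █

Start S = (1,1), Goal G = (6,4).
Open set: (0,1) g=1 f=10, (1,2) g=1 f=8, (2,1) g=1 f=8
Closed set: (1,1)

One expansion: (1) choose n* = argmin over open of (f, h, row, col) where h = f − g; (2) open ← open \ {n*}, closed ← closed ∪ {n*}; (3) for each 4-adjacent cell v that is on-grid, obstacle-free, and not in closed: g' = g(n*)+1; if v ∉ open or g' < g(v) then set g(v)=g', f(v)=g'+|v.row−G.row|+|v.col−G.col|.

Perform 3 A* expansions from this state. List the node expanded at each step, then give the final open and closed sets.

step 1: expand (1,2) (f=8, h=7) → closed; open now [(0,1) g=1 f=10, (0,2) g=2 f=10, (1,3) g=2 f=8, (2,1) g=1 f=8, (2,2) g=2 f=8]
step 2: expand (1,3) (f=8, h=6) → closed; open now [(0,1) g=1 f=10, (0,2) g=2 f=10, (0,3) g=3 f=10, (1,4) g=3 f=8, (2,1) g=1 f=8, (2,2) g=2 f=8, (2,3) g=3 f=8]
step 3: expand (1,4) (f=8, h=5) → closed; open now [(0,1) g=1 f=10, (0,2) g=2 f=10, (0,3) g=3 f=10, (0,4) g=4 f=10, (1,5) g=4 f=10, (2,1) g=1 f=8, (2,2) g=2 f=8, (2,3) g=3 f=8, (2,4) g=4 f=8]

order=[(1,2) → (1,3) → (1,4)]; open=[(0,1) g=1 f=10, (0,2) g=2 f=10, (0,3) g=3 f=10, (0,4) g=4 f=10, (1,5) g=4 f=10, (2,1) g=1 f=8, (2,2) g=2 f=8, (2,3) g=3 f=8, (2,4) g=4 f=8]; closed=[(1,1), (1,2), (1,3), (1,4)]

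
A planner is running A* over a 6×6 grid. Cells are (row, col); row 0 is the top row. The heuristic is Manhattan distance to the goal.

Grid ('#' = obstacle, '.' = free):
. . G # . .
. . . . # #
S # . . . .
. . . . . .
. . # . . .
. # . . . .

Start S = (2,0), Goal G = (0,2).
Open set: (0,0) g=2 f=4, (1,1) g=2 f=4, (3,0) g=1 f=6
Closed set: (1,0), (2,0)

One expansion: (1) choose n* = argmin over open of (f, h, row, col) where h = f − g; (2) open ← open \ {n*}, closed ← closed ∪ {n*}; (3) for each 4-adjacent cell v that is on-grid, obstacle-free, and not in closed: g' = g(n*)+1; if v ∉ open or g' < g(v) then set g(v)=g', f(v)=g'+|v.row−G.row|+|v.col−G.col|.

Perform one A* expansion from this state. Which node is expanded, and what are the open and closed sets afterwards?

step 1: expand (0,0) (f=4, h=2) → closed; open now [(0,1) g=3 f=4, (1,1) g=2 f=4, (3,0) g=1 f=6]

expanded=(0,0); open=[(0,1) g=3 f=4, (1,1) g=2 f=4, (3,0) g=1 f=6]; closed=[(0,0), (1,0), (2,0)]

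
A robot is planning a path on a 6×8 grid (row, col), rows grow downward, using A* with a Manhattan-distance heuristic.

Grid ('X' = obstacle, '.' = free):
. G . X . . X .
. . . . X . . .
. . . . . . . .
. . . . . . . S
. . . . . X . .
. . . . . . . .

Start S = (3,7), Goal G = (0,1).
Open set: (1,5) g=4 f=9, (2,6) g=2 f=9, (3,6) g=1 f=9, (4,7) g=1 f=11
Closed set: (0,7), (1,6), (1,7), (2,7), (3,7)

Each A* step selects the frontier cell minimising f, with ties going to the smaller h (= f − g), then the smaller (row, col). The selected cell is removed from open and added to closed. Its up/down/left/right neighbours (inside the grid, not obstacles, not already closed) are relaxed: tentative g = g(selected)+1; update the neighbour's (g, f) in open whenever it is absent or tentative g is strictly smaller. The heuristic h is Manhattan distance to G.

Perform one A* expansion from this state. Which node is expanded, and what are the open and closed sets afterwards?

step 1: expand (1,5) (f=9, h=5) → closed; open now [(0,5) g=5 f=9, (2,5) g=5 f=11, (2,6) g=2 f=9, (3,6) g=1 f=9, (4,7) g=1 f=11]

expanded=(1,5); open=[(0,5) g=5 f=9, (2,5) g=5 f=11, (2,6) g=2 f=9, (3,6) g=1 f=9, (4,7) g=1 f=11]; closed=[(0,7), (1,5), (1,6), (1,7), (2,7), (3,7)]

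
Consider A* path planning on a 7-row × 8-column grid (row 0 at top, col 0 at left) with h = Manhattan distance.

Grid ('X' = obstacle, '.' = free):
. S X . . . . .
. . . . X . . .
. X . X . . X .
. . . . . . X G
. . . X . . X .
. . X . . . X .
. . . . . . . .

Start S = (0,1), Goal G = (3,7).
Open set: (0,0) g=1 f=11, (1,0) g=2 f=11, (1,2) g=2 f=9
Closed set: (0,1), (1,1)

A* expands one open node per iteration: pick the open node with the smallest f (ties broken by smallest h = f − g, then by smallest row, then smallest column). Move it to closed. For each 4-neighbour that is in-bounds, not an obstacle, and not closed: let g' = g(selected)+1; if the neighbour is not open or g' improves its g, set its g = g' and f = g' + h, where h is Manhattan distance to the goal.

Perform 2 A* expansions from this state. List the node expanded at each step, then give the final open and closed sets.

order=[(1,2) → (1,3)]; open=[(0,0) g=1 f=11, (0,3) g=4 f=11, (1,0) g=2 f=11, (2,2) g=3 f=9]; closed=[(0,1), (1,1), (1,2), (1,3)]

step 1: expand (1,2) (f=9, h=7) → closed; open now [(0,0) g=1 f=11, (1,0) g=2 f=11, (1,3) g=3 f=9, (2,2) g=3 f=9]
step 2: expand (1,3) (f=9, h=6) → closed; open now [(0,0) g=1 f=11, (0,3) g=4 f=11, (1,0) g=2 f=11, (2,2) g=3 f=9]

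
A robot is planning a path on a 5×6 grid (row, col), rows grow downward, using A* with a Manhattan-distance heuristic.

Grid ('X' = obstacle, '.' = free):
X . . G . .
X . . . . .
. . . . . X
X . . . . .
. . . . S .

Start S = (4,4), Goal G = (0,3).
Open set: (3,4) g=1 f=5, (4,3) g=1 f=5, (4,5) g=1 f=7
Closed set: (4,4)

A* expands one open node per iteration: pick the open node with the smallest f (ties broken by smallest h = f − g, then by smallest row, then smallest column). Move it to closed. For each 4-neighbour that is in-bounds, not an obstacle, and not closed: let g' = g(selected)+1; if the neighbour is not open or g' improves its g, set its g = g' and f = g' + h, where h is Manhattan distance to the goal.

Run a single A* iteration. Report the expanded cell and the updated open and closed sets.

step 1: expand (3,4) (f=5, h=4) → closed; open now [(2,4) g=2 f=5, (3,3) g=2 f=5, (3,5) g=2 f=7, (4,3) g=1 f=5, (4,5) g=1 f=7]

expanded=(3,4); open=[(2,4) g=2 f=5, (3,3) g=2 f=5, (3,5) g=2 f=7, (4,3) g=1 f=5, (4,5) g=1 f=7]; closed=[(3,4), (4,4)]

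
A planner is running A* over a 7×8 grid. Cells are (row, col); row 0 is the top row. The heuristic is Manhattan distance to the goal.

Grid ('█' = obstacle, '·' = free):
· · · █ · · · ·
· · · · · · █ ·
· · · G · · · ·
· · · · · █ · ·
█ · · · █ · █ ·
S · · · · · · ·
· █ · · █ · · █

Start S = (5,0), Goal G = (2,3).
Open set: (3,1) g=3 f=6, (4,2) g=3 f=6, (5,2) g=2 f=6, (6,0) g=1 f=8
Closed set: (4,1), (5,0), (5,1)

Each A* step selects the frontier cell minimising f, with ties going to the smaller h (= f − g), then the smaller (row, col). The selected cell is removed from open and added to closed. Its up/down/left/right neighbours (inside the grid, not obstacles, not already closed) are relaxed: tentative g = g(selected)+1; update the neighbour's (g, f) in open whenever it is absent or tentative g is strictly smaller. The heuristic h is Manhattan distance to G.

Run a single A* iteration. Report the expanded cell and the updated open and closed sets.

expanded=(3,1); open=[(2,1) g=4 f=6, (3,0) g=4 f=8, (3,2) g=4 f=6, (4,2) g=3 f=6, (5,2) g=2 f=6, (6,0) g=1 f=8]; closed=[(3,1), (4,1), (5,0), (5,1)]

step 1: expand (3,1) (f=6, h=3) → closed; open now [(2,1) g=4 f=6, (3,0) g=4 f=8, (3,2) g=4 f=6, (4,2) g=3 f=6, (5,2) g=2 f=6, (6,0) g=1 f=8]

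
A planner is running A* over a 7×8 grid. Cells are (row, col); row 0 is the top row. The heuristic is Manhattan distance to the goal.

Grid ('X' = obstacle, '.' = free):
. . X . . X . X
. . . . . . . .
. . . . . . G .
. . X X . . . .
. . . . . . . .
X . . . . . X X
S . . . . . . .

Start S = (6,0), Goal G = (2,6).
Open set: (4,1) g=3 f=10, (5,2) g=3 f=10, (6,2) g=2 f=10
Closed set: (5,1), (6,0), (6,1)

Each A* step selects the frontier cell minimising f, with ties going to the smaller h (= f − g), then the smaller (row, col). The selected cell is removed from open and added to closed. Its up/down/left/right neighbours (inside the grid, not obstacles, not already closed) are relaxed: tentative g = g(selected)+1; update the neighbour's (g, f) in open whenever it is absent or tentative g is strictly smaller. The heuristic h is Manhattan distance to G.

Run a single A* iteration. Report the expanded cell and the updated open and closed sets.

expanded=(4,1); open=[(3,1) g=4 f=10, (4,0) g=4 f=12, (4,2) g=4 f=10, (5,2) g=3 f=10, (6,2) g=2 f=10]; closed=[(4,1), (5,1), (6,0), (6,1)]

step 1: expand (4,1) (f=10, h=7) → closed; open now [(3,1) g=4 f=10, (4,0) g=4 f=12, (4,2) g=4 f=10, (5,2) g=3 f=10, (6,2) g=2 f=10]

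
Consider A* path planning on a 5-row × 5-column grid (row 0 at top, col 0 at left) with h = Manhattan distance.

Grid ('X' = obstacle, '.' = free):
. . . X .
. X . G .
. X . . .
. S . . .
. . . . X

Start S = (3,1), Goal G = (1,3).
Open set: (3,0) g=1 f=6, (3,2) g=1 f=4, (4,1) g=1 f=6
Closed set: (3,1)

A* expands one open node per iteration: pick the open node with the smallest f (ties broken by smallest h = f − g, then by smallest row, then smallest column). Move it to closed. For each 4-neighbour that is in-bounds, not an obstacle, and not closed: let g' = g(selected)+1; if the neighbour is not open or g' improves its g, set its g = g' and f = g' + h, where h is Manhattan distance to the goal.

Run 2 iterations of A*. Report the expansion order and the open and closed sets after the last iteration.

step 1: expand (3,2) (f=4, h=3) → closed; open now [(2,2) g=2 f=4, (3,0) g=1 f=6, (3,3) g=2 f=4, (4,1) g=1 f=6, (4,2) g=2 f=6]
step 2: expand (2,2) (f=4, h=2) → closed; open now [(1,2) g=3 f=4, (2,3) g=3 f=4, (3,0) g=1 f=6, (3,3) g=2 f=4, (4,1) g=1 f=6, (4,2) g=2 f=6]

order=[(3,2) → (2,2)]; open=[(1,2) g=3 f=4, (2,3) g=3 f=4, (3,0) g=1 f=6, (3,3) g=2 f=4, (4,1) g=1 f=6, (4,2) g=2 f=6]; closed=[(2,2), (3,1), (3,2)]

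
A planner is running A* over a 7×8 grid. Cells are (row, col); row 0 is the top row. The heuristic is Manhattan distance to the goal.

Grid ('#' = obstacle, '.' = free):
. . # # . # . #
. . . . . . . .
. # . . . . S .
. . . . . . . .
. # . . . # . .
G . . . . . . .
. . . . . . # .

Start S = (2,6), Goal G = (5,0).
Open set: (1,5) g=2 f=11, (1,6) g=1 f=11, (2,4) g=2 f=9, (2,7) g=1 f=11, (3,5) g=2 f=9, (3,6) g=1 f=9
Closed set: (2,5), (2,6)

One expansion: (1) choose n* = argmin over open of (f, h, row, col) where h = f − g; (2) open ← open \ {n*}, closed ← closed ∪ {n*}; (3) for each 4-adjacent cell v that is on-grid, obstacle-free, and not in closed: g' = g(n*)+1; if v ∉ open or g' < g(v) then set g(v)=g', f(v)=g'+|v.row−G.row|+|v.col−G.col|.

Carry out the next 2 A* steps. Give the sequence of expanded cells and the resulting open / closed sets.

step 1: expand (2,4) (f=9, h=7) → closed; open now [(1,4) g=3 f=11, (1,5) g=2 f=11, (1,6) g=1 f=11, (2,3) g=3 f=9, (2,7) g=1 f=11, (3,4) g=3 f=9, (3,5) g=2 f=9, (3,6) g=1 f=9]
step 2: expand (2,3) (f=9, h=6) → closed; open now [(1,3) g=4 f=11, (1,4) g=3 f=11, (1,5) g=2 f=11, (1,6) g=1 f=11, (2,2) g=4 f=9, (2,7) g=1 f=11, (3,3) g=4 f=9, (3,4) g=3 f=9, (3,5) g=2 f=9, (3,6) g=1 f=9]

order=[(2,4) → (2,3)]; open=[(1,3) g=4 f=11, (1,4) g=3 f=11, (1,5) g=2 f=11, (1,6) g=1 f=11, (2,2) g=4 f=9, (2,7) g=1 f=11, (3,3) g=4 f=9, (3,4) g=3 f=9, (3,5) g=2 f=9, (3,6) g=1 f=9]; closed=[(2,3), (2,4), (2,5), (2,6)]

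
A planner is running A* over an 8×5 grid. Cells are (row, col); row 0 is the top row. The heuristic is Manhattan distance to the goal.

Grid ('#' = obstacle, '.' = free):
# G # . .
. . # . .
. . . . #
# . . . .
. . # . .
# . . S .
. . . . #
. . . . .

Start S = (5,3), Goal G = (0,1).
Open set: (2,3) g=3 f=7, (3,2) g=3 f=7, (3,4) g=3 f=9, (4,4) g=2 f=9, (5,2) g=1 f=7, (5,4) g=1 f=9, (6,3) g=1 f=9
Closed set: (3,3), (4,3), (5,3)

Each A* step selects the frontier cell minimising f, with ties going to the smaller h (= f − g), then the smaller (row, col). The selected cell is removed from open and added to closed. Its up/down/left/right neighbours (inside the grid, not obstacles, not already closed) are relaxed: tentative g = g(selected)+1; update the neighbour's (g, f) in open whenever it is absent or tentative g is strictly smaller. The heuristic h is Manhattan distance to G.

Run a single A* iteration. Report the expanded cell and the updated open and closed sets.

expanded=(2,3); open=[(1,3) g=4 f=7, (2,2) g=4 f=7, (3,2) g=3 f=7, (3,4) g=3 f=9, (4,4) g=2 f=9, (5,2) g=1 f=7, (5,4) g=1 f=9, (6,3) g=1 f=9]; closed=[(2,3), (3,3), (4,3), (5,3)]

step 1: expand (2,3) (f=7, h=4) → closed; open now [(1,3) g=4 f=7, (2,2) g=4 f=7, (3,2) g=3 f=7, (3,4) g=3 f=9, (4,4) g=2 f=9, (5,2) g=1 f=7, (5,4) g=1 f=9, (6,3) g=1 f=9]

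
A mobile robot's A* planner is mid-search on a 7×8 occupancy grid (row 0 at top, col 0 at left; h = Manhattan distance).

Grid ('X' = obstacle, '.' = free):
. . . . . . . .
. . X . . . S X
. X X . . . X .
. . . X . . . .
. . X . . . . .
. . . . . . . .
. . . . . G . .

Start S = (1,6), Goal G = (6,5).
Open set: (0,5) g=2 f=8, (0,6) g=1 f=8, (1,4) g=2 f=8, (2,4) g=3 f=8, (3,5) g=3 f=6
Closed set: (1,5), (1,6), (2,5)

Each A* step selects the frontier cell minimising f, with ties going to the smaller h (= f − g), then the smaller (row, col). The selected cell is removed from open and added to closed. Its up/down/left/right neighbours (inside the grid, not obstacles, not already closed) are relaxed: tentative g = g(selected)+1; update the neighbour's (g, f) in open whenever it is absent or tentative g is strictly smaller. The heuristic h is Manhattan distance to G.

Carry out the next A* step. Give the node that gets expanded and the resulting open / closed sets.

step 1: expand (3,5) (f=6, h=3) → closed; open now [(0,5) g=2 f=8, (0,6) g=1 f=8, (1,4) g=2 f=8, (2,4) g=3 f=8, (3,4) g=4 f=8, (3,6) g=4 f=8, (4,5) g=4 f=6]

expanded=(3,5); open=[(0,5) g=2 f=8, (0,6) g=1 f=8, (1,4) g=2 f=8, (2,4) g=3 f=8, (3,4) g=4 f=8, (3,6) g=4 f=8, (4,5) g=4 f=6]; closed=[(1,5), (1,6), (2,5), (3,5)]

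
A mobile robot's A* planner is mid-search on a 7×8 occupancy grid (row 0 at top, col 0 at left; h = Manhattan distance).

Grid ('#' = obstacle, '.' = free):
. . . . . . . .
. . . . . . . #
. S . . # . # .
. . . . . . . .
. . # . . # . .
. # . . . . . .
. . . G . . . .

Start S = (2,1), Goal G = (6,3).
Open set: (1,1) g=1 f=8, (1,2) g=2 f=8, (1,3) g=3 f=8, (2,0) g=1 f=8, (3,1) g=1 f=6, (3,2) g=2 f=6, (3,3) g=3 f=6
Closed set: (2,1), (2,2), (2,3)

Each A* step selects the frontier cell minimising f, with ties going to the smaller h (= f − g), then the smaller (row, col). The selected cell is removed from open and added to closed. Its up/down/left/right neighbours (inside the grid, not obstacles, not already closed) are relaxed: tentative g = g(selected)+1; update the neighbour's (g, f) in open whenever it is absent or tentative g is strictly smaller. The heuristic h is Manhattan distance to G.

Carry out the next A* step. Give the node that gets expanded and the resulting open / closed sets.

step 1: expand (3,3) (f=6, h=3) → closed; open now [(1,1) g=1 f=8, (1,2) g=2 f=8, (1,3) g=3 f=8, (2,0) g=1 f=8, (3,1) g=1 f=6, (3,2) g=2 f=6, (3,4) g=4 f=8, (4,3) g=4 f=6]

expanded=(3,3); open=[(1,1) g=1 f=8, (1,2) g=2 f=8, (1,3) g=3 f=8, (2,0) g=1 f=8, (3,1) g=1 f=6, (3,2) g=2 f=6, (3,4) g=4 f=8, (4,3) g=4 f=6]; closed=[(2,1), (2,2), (2,3), (3,3)]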